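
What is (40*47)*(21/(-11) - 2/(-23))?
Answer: -866680/253 ≈ -3425.6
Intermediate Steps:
(40*47)*(21/(-11) - 2/(-23)) = 1880*(21*(-1/11) - 2*(-1/23)) = 1880*(-21/11 + 2/23) = 1880*(-461/253) = -866680/253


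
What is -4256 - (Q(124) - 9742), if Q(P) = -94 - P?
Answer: 5704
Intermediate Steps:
-4256 - (Q(124) - 9742) = -4256 - ((-94 - 1*124) - 9742) = -4256 - ((-94 - 124) - 9742) = -4256 - (-218 - 9742) = -4256 - 1*(-9960) = -4256 + 9960 = 5704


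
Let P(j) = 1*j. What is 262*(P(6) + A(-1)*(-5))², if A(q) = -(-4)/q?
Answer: 177112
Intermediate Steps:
A(q) = 4/q
P(j) = j
262*(P(6) + A(-1)*(-5))² = 262*(6 + (4/(-1))*(-5))² = 262*(6 + (4*(-1))*(-5))² = 262*(6 - 4*(-5))² = 262*(6 + 20)² = 262*26² = 262*676 = 177112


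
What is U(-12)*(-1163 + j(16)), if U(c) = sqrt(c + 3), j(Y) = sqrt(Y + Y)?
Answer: I*(-3489 + 12*sqrt(2)) ≈ -3472.0*I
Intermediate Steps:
j(Y) = sqrt(2)*sqrt(Y) (j(Y) = sqrt(2*Y) = sqrt(2)*sqrt(Y))
U(c) = sqrt(3 + c)
U(-12)*(-1163 + j(16)) = sqrt(3 - 12)*(-1163 + sqrt(2)*sqrt(16)) = sqrt(-9)*(-1163 + sqrt(2)*4) = (3*I)*(-1163 + 4*sqrt(2)) = 3*I*(-1163 + 4*sqrt(2))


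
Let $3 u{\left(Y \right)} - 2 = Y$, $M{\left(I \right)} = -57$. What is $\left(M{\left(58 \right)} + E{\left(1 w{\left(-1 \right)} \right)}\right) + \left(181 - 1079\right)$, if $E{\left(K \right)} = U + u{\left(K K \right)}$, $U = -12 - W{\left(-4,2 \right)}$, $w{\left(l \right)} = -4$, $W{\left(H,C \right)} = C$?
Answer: $-963$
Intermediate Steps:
$u{\left(Y \right)} = \frac{2}{3} + \frac{Y}{3}$
$U = -14$ ($U = -12 - 2 = -14$)
$E{\left(K \right)} = - \frac{40}{3} + \frac{K^{2}}{3}$ ($E{\left(K \right)} = -14 + \left(\frac{2}{3} + \frac{K K}{3}\right) = -14 + \left(\frac{2}{3} + \frac{K^{2}}{3}\right) = - \frac{40}{3} + \frac{K^{2}}{3}$)
$\left(M{\left(58 \right)} + E{\left(1 w{\left(-1 \right)} \right)}\right) + \left(181 - 1079\right) = \left(-57 - \left(\frac{40}{3} - \frac{\left(1 \left(-4\right)\right)^{2}}{3}\right)\right) + \left(181 - 1079\right) = \left(-57 - \left(\frac{40}{3} - \frac{\left(-4\right)^{2}}{3}\right)\right) + \left(181 - 1079\right) = \left(-57 + \left(- \frac{40}{3} + \frac{1}{3} \cdot 16\right)\right) - 898 = \left(-57 + \left(- \frac{40}{3} + \frac{16}{3}\right)\right) - 898 = \left(-57 - 8\right) - 898 = -65 - 898 = -963$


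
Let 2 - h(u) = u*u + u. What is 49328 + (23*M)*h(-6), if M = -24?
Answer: 64784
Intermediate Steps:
h(u) = 2 - u - u**2 (h(u) = 2 - (u*u + u) = 2 - (u**2 + u) = 2 - (u + u**2) = 2 + (-u - u**2) = 2 - u - u**2)
49328 + (23*M)*h(-6) = 49328 + (23*(-24))*(2 - 1*(-6) - 1*(-6)**2) = 49328 - 552*(2 + 6 - 1*36) = 49328 - 552*(2 + 6 - 36) = 49328 - 552*(-28) = 49328 + 15456 = 64784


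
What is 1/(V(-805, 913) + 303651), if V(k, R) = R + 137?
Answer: 1/304701 ≈ 3.2819e-6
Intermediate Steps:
V(k, R) = 137 + R
1/(V(-805, 913) + 303651) = 1/((137 + 913) + 303651) = 1/(1050 + 303651) = 1/304701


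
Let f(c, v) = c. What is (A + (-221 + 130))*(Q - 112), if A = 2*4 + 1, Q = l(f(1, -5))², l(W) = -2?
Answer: 8856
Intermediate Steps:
Q = 4 (Q = (-2)² = 4)
A = 9 (A = 8 + 1 = 9)
(A + (-221 + 130))*(Q - 112) = (9 + (-221 + 130))*(4 - 112) = (9 - 91)*(-108) = -82*(-108) = 8856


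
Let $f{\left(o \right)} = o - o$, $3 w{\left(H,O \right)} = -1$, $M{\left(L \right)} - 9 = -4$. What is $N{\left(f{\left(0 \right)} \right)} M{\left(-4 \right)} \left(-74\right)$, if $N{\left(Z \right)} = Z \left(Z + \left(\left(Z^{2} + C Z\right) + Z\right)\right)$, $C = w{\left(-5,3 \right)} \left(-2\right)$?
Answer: $0$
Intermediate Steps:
$M{\left(L \right)} = 5$ ($M{\left(L \right)} = 9 - 4 = 5$)
$w{\left(H,O \right)} = - \frac{1}{3}$ ($w{\left(H,O \right)} = \frac{1}{3} \left(-1\right) = - \frac{1}{3}$)
$C = \frac{2}{3}$ ($C = \left(- \frac{1}{3}\right) \left(-2\right) = \frac{2}{3} \approx 0.66667$)
$f{\left(o \right)} = 0$
$N{\left(Z \right)} = Z \left(Z^{2} + \frac{8 Z}{3}\right)$ ($N{\left(Z \right)} = Z \left(Z + \left(\left(Z^{2} + \frac{2 Z}{3}\right) + Z\right)\right) = Z \left(Z + \left(Z^{2} + \frac{5 Z}{3}\right)\right) = Z \left(Z^{2} + \frac{8 Z}{3}\right)$)
$N{\left(f{\left(0 \right)} \right)} M{\left(-4 \right)} \left(-74\right) = 0^{2} \left(\frac{8}{3} + 0\right) 5 \left(-74\right) = 0 \cdot \frac{8}{3} \cdot 5 \left(-74\right) = 0 \cdot 5 \left(-74\right) = 0 \left(-74\right) = 0$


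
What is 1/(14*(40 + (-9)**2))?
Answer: 1/1694 ≈ 0.00059032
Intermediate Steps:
1/(14*(40 + (-9)**2)) = 1/(14*(40 + 81)) = 1/(14*121) = 1/1694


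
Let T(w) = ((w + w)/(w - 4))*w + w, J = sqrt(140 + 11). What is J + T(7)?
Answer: 119/3 + sqrt(151) ≈ 51.955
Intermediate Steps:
J = sqrt(151) ≈ 12.288
T(w) = w + 2*w**2/(-4 + w) (T(w) = ((2*w)/(-4 + w))*w + w = (2*w/(-4 + w))*w + w = 2*w**2/(-4 + w) + w = w + 2*w**2/(-4 + w))
J + T(7) = sqrt(151) + 7*(-4 + 3*7)/(-4 + 7) = sqrt(151) + 7*(-4 + 21)/3 = sqrt(151) + 7*(1/3)*17 = sqrt(151) + 119/3 = 119/3 + sqrt(151)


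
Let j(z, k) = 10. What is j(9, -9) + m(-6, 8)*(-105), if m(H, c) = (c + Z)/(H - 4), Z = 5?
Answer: 293/2 ≈ 146.50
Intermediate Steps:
m(H, c) = (5 + c)/(-4 + H) (m(H, c) = (c + 5)/(H - 4) = (5 + c)/(-4 + H))
j(9, -9) + m(-6, 8)*(-105) = 10 + ((5 + 8)/(-4 - 6))*(-105) = 10 + (13/(-10))*(-105) = 10 - ⅒*13*(-105) = 10 - 13/10*(-105) = 10 + 273/2 = 293/2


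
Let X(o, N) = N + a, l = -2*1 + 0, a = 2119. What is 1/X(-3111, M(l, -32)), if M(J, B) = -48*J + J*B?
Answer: 1/2279 ≈ 0.00043879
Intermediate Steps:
l = -2 (l = -2 + 0 = -2)
M(J, B) = -48*J + B*J
X(o, N) = 2119 + N (X(o, N) = N + 2119 = 2119 + N)
1/X(-3111, M(l, -32)) = 1/(2119 - 2*(-48 - 32)) = 1/(2119 - 2*(-80)) = 1/(2119 + 160) = 1/2279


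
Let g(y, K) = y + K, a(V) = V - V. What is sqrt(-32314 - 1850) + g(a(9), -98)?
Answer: -98 + 6*I*sqrt(949) ≈ -98.0 + 184.83*I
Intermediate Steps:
a(V) = 0
g(y, K) = K + y
sqrt(-32314 - 1850) + g(a(9), -98) = sqrt(-32314 - 1850) + (-98 + 0) = sqrt(-34164) - 98 = 6*I*sqrt(949) - 98 = -98 + 6*I*sqrt(949)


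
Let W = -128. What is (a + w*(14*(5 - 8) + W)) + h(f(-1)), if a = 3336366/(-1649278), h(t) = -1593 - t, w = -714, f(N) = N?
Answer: 98780188349/824639 ≈ 1.1979e+5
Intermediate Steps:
a = -1668183/824639 (a = 3336366*(-1/1649278) = -1668183/824639 ≈ -2.0229)
(a + w*(14*(5 - 8) + W)) + h(f(-1)) = (-1668183/824639 - 714*(14*(5 - 8) - 128)) + (-1593 - 1*(-1)) = (-1668183/824639 - 714*(14*(-3) - 128)) + (-1593 + 1) = (-1668183/824639 - 714*(-42 - 128)) - 1592 = (-1668183/824639 - 714*(-170)) - 1592 = (-1668183/824639 + 121380) - 1592 = 100093013637/824639 - 1592 = 98780188349/824639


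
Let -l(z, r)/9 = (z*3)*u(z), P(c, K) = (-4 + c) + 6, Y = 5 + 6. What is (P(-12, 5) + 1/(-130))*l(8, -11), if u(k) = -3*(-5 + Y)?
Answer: -2529144/65 ≈ -38910.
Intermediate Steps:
Y = 11
P(c, K) = 2 + c
u(k) = -18 (u(k) = -3*(-5 + 11) = -3*6 = -18)
l(z, r) = 486*z (l(z, r) = -9*z*3*(-18) = -9*3*z*(-18) = -(-486)*z = 486*z)
(P(-12, 5) + 1/(-130))*l(8, -11) = ((2 - 12) + 1/(-130))*(486*8) = (-10 - 1/130)*3888 = -1301/130*3888 = -2529144/65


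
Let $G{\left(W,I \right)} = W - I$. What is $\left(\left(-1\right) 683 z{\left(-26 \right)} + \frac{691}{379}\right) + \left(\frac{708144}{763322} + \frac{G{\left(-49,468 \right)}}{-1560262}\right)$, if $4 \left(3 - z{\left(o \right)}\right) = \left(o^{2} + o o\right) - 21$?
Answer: $\frac{9241929450575130585}{41034754147996} \approx 2.2522 \cdot 10^{5}$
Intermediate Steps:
$z{\left(o \right)} = \frac{33}{4} - \frac{o^{2}}{2}$ ($z{\left(o \right)} = 3 - \frac{\left(o^{2} + o o\right) - 21}{4} = 3 - \frac{\left(o^{2} + o^{2}\right) - 21}{4} = 3 - \frac{2 o^{2} - 21}{4} = 3 - \frac{-21 + 2 o^{2}}{4} = 3 - \left(- \frac{21}{4} + \frac{o^{2}}{2}\right) = \frac{33}{4} - \frac{o^{2}}{2}$)
$\left(\left(-1\right) 683 z{\left(-26 \right)} + \frac{691}{379}\right) + \left(\frac{708144}{763322} + \frac{G{\left(-49,468 \right)}}{-1560262}\right) = \left(\left(-1\right) 683 \left(\frac{33}{4} - \frac{\left(-26\right)^{2}}{2}\right) + \frac{691}{379}\right) + \left(\frac{708144}{763322} + \frac{-49 - 468}{-1560262}\right) = \left(- 683 \left(\frac{33}{4} - 338\right) + 691 \cdot \frac{1}{379}\right) + \left(708144 \cdot \frac{1}{763322} + \left(-49 - 468\right) \left(- \frac{1}{1560262}\right)\right) = \left(- 683 \left(\frac{33}{4} - 338\right) + \frac{691}{379}\right) + \left(\frac{354072}{381661} - - \frac{47}{141842}\right) = \left(\left(-683\right) \left(- \frac{1319}{4}\right) + \frac{691}{379}\right) + \left(\frac{354072}{381661} + \frac{47}{141842}\right) = \left(\frac{900877}{4} + \frac{691}{379}\right) + \frac{50240218691}{54135559562} = \frac{341435147}{1516} + \frac{50240218691}{54135559562} = \frac{9241929450575130585}{41034754147996}$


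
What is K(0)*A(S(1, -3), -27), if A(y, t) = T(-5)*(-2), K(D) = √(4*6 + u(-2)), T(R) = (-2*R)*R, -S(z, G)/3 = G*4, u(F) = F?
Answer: 100*√22 ≈ 469.04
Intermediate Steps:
S(z, G) = -12*G (S(z, G) = -3*G*4 = -12*G)
T(R) = -2*R²
K(D) = √22 (K(D) = √(4*6 - 2) = √(24 - 2) = √22)
A(y, t) = 100 (A(y, t) = -2*(-5)²*(-2) = -2*25*(-2) = -50*(-2) = 100)
K(0)*A(S(1, -3), -27) = √22*100 = 100*√22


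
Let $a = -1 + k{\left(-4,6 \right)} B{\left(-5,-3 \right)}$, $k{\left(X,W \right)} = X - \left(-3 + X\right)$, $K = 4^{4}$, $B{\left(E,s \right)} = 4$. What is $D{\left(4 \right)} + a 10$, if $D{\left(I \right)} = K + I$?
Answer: $370$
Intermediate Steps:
$K = 256$
$D{\left(I \right)} = 256 + I$
$k{\left(X,W \right)} = 3$
$a = 11$ ($a = -1 + 3 \cdot 4 = -1 + 12 = 11$)
$D{\left(4 \right)} + a 10 = \left(256 + 4\right) + 11 \cdot 10 = 260 + 110 = 370$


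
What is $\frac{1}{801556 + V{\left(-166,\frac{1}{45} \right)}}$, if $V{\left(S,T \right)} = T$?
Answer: $\frac{45}{36070021} \approx 1.2476 \cdot 10^{-6}$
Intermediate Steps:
$\frac{1}{801556 + V{\left(-166,\frac{1}{45} \right)}} = \frac{1}{801556 + \frac{1}{45}} = \frac{1}{\frac{36070021}{45}} = \frac{45}{36070021}$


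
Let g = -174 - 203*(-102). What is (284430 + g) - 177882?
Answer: 127080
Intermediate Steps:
g = 20532 (g = -174 + 20706 = 20532)
(284430 + g) - 177882 = (284430 + 20532) - 177882 = 304962 - 177882 = 127080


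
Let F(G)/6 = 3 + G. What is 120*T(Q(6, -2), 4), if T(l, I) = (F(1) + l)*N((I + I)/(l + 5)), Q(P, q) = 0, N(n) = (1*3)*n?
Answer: 13824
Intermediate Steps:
N(n) = 3*n
F(G) = 18 + 6*G (F(G) = 6*(3 + G) = 18 + 6*G)
T(l, I) = 6*I*(24 + l)/(5 + l) (T(l, I) = ((18 + 6*1) + l)*(3*((I + I)/(l + 5))) = ((18 + 6) + l)*(3*((2*I)/(5 + l))) = (24 + l)*(3*(2*I/(5 + l))) = (24 + l)*(6*I/(5 + l)) = 6*I*(24 + l)/(5 + l))
120*T(Q(6, -2), 4) = 120*(6*4*(24 + 0)/(5 + 0)) = 120*(6*4*24/5) = 120*(6*4*(⅕)*24) = 120*(576/5) = 13824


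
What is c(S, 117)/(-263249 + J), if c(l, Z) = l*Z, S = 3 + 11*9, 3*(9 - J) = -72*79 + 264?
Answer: -663/14524 ≈ -0.045649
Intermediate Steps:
J = 1817 (J = 9 - (-72*79 + 264)/3 = 9 - (-5688 + 264)/3 = 9 - ⅓*(-5424) = 9 + 1808 = 1817)
S = 102 (S = 3 + 99 = 102)
c(l, Z) = Z*l
c(S, 117)/(-263249 + J) = (117*102)/(-263249 + 1817) = 11934/(-261432) = 11934*(-1/261432) = -663/14524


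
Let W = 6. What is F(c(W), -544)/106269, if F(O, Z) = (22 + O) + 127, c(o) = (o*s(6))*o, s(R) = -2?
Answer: 77/106269 ≈ 0.00072458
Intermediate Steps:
c(o) = -2*o² (c(o) = (o*(-2))*o = (-2*o)*o = -2*o²)
F(O, Z) = 149 + O
F(c(W), -544)/106269 = (149 - 2*6²)/106269 = (149 - 2*36)*(1/106269) = (149 - 72)*(1/106269) = 77*(1/106269) = 77/106269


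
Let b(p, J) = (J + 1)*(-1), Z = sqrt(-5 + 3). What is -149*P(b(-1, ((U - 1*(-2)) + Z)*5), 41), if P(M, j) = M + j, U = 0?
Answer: -4470 + 745*I*sqrt(2) ≈ -4470.0 + 1053.6*I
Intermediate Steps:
Z = I*sqrt(2) (Z = sqrt(-2) = I*sqrt(2) ≈ 1.4142*I)
b(p, J) = -1 - J (b(p, J) = (1 + J)*(-1) = -1 - J)
-149*P(b(-1, ((U - 1*(-2)) + Z)*5), 41) = -149*((-1 - ((0 - 1*(-2)) + I*sqrt(2))*5) + 41) = -149*((-1 - ((0 + 2) + I*sqrt(2))*5) + 41) = -149*((-1 - (2 + I*sqrt(2))*5) + 41) = -149*((-1 - (10 + 5*I*sqrt(2))) + 41) = -149*((-1 + (-10 - 5*I*sqrt(2))) + 41) = -149*((-11 - 5*I*sqrt(2)) + 41) = -149*(30 - 5*I*sqrt(2)) = -4470 + 745*I*sqrt(2)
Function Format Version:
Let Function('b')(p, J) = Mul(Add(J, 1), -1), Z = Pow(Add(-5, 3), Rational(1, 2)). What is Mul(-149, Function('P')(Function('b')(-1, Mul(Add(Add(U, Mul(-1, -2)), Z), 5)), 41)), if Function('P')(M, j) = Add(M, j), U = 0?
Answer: Add(-4470, Mul(745, I, Pow(2, Rational(1, 2)))) ≈ Add(-4470.0, Mul(1053.6, I))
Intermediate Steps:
Z = Mul(I, Pow(2, Rational(1, 2))) (Z = Pow(-2, Rational(1, 2)) = Mul(I, Pow(2, Rational(1, 2))) ≈ Mul(1.4142, I))
Function('b')(p, J) = Add(-1, Mul(-1, J)) (Function('b')(p, J) = Mul(Add(1, J), -1) = Add(-1, Mul(-1, J)))
Mul(-149, Function('P')(Function('b')(-1, Mul(Add(Add(U, Mul(-1, -2)), Z), 5)), 41)) = Mul(-149, Add(Add(-1, Mul(-1, Mul(Add(Add(0, Mul(-1, -2)), Mul(I, Pow(2, Rational(1, 2)))), 5))), 41)) = Mul(-149, Add(Add(-1, Mul(-1, Mul(Add(Add(0, 2), Mul(I, Pow(2, Rational(1, 2)))), 5))), 41)) = Mul(-149, Add(Add(-1, Mul(-1, Mul(Add(2, Mul(I, Pow(2, Rational(1, 2)))), 5))), 41)) = Mul(-149, Add(Add(-1, Mul(-1, Add(10, Mul(5, I, Pow(2, Rational(1, 2)))))), 41)) = Mul(-149, Add(Add(-1, Add(-10, Mul(-5, I, Pow(2, Rational(1, 2))))), 41)) = Mul(-149, Add(Add(-11, Mul(-5, I, Pow(2, Rational(1, 2)))), 41)) = Mul(-149, Add(30, Mul(-5, I, Pow(2, Rational(1, 2))))) = Add(-4470, Mul(745, I, Pow(2, Rational(1, 2))))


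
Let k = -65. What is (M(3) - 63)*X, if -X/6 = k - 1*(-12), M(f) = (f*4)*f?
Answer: -8586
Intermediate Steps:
M(f) = 4*f**2 (M(f) = (4*f)*f = 4*f**2)
X = 318 (X = -6*(-65 - 1*(-12)) = -6*(-65 + 12) = -6*(-53) = 318)
(M(3) - 63)*X = (4*3**2 - 63)*318 = (4*9 - 63)*318 = (36 - 63)*318 = -27*318 = -8586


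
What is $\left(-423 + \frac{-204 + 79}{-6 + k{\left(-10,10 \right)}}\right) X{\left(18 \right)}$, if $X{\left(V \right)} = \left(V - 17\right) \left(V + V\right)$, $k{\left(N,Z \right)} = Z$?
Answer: $-16353$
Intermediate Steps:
$X{\left(V \right)} = 2 V \left(-17 + V\right)$ ($X{\left(V \right)} = \left(-17 + V\right) 2 V = 2 V \left(-17 + V\right)$)
$\left(-423 + \frac{-204 + 79}{-6 + k{\left(-10,10 \right)}}\right) X{\left(18 \right)} = \left(-423 + \frac{-204 + 79}{-6 + 10}\right) 2 \cdot 18 \left(-17 + 18\right) = \left(-423 - \frac{125}{4}\right) 2 \cdot 18 \cdot 1 = \left(-423 - \frac{125}{4}\right) 36 = \left(- \frac{1817}{4}\right) 36 = -16353$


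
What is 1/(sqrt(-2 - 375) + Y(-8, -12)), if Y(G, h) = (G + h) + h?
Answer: -32/1401 - I*sqrt(377)/1401 ≈ -0.022841 - 0.013859*I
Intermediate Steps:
Y(G, h) = G + 2*h
1/(sqrt(-2 - 375) + Y(-8, -12)) = 1/(sqrt(-2 - 375) + (-8 + 2*(-12))) = 1/(sqrt(-377) + (-8 - 24)) = 1/(I*sqrt(377) - 32) = 1/(-32 + I*sqrt(377))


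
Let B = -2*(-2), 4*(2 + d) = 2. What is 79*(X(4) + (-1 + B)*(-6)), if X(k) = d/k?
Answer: -11613/8 ≈ -1451.6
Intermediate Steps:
d = -3/2 (d = -2 + (¼)*2 = -2 + ½ = -3/2 ≈ -1.5000)
X(k) = -3/(2*k)
B = 4
79*(X(4) + (-1 + B)*(-6)) = 79*(-3/2/4 + (-1 + 4)*(-6)) = 79*(-3/2*¼ + 3*(-6)) = 79*(-3/8 - 18) = 79*(-147/8) = -11613/8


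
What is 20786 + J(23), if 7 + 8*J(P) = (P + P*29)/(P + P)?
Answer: 20787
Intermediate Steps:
J(P) = 1 (J(P) = -7/8 + ((P + P*29)/(P + P))/8 = -7/8 + ((P + 29*P)/((2*P)))/8 = -7/8 + ((30*P)*(1/(2*P)))/8 = -7/8 + (1/8)*15 = -7/8 + 15/8 = 1)
20786 + J(23) = 20786 + 1 = 20787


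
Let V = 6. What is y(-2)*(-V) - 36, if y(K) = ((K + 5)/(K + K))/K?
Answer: -153/4 ≈ -38.250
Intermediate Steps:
y(K) = (5 + K)/(2*K²) (y(K) = ((5 + K)/((2*K)))/K = ((5 + K)*(1/(2*K)))/K = ((5 + K)/(2*K))/K = (5 + K)/(2*K²))
y(-2)*(-V) - 36 = ((½)*(5 - 2)/(-2)²)*(-1*6) - 36 = ((½)*(¼)*3)*(-6) - 36 = (3/8)*(-6) - 36 = -9/4 - 36 = -153/4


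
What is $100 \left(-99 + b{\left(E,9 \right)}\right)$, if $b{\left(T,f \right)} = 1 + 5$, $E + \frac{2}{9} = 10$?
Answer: $-9300$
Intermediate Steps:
$E = \frac{88}{9}$ ($E = - \frac{2}{9} + 10 = \frac{88}{9} \approx 9.7778$)
$b{\left(T,f \right)} = 6$
$100 \left(-99 + b{\left(E,9 \right)}\right) = 100 \left(-99 + 6\right) = 100 \left(-93\right) = -9300$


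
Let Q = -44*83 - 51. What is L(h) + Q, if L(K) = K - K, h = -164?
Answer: -3703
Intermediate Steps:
L(K) = 0
Q = -3703 (Q = -3652 - 51 = -3703)
L(h) + Q = 0 - 3703 = -3703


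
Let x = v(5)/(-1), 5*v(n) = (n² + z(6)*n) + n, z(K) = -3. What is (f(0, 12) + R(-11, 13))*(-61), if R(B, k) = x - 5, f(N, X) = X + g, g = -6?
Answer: 122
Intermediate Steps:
v(n) = -2*n/5 + n²/5 (v(n) = ((n² - 3*n) + n)/5 = (n² - 2*n)/5 = -2*n/5 + n²/5)
f(N, X) = -6 + X (f(N, X) = X - 6 = -6 + X)
x = -3 (x = ((⅕)*5*(-2 + 5))/(-1) = ((⅕)*5*3)*(-1) = 3*(-1) = -3)
R(B, k) = -8 (R(B, k) = -3 - 5 = -8)
(f(0, 12) + R(-11, 13))*(-61) = ((-6 + 12) - 8)*(-61) = (6 - 8)*(-61) = -2*(-61) = 122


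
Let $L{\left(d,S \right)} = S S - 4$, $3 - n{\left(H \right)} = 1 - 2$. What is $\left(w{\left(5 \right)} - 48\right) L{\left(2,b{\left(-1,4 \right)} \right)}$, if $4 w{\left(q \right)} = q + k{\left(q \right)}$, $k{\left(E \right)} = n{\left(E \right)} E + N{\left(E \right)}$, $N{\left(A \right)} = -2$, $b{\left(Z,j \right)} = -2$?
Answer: $0$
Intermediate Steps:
$n{\left(H \right)} = 4$ ($n{\left(H \right)} = 3 - \left(1 - 2\right) = 3 - -1 = 3 + 1 = 4$)
$L{\left(d,S \right)} = -4 + S^{2}$ ($L{\left(d,S \right)} = S^{2} - 4 = -4 + S^{2}$)
$k{\left(E \right)} = -2 + 4 E$ ($k{\left(E \right)} = 4 E - 2 = -2 + 4 E$)
$w{\left(q \right)} = - \frac{1}{2} + \frac{5 q}{4}$ ($w{\left(q \right)} = \frac{q + \left(-2 + 4 q\right)}{4} = \frac{-2 + 5 q}{4} = - \frac{1}{2} + \frac{5 q}{4}$)
$\left(w{\left(5 \right)} - 48\right) L{\left(2,b{\left(-1,4 \right)} \right)} = \left(\left(- \frac{1}{2} + \frac{5}{4} \cdot 5\right) - 48\right) \left(-4 + \left(-2\right)^{2}\right) = \left(\left(- \frac{1}{2} + \frac{25}{4}\right) - 48\right) \left(-4 + 4\right) = \left(\frac{23}{4} - 48\right) 0 = \left(- \frac{169}{4}\right) 0 = 0$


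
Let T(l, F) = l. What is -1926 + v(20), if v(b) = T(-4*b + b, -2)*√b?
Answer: -1926 - 120*√5 ≈ -2194.3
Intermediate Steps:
v(b) = -3*b^(3/2) (v(b) = (-4*b + b)*√b = (-3*b)*√b = -3*b^(3/2))
-1926 + v(20) = -1926 - 120*√5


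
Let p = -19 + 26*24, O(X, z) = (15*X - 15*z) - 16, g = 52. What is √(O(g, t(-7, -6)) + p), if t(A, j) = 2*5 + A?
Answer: 2*√331 ≈ 36.387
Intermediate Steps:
t(A, j) = 10 + A
O(X, z) = -16 - 15*z + 15*X (O(X, z) = (-15*z + 15*X) - 16 = -16 - 15*z + 15*X)
p = 605 (p = -19 + 624 = 605)
√(O(g, t(-7, -6)) + p) = √((-16 - 15*(10 - 7) + 15*52) + 605) = √((-16 - 15*3 + 780) + 605) = √((-16 - 45 + 780) + 605) = √(719 + 605) = √1324 = 2*√331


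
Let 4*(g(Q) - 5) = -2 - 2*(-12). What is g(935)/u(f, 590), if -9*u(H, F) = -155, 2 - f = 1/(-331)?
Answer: 189/310 ≈ 0.60968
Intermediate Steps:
f = 663/331 (f = 2 - 1/(-331) = 2 - 1*(-1/331) = 2 + 1/331 = 663/331 ≈ 2.0030)
u(H, F) = 155/9 (u(H, F) = -⅑*(-155) = 155/9)
g(Q) = 21/2 (g(Q) = 5 + (-2 - 2*(-12))/4 = 5 + (-2 + 24)/4 = 5 + (¼)*22 = 5 + 11/2 = 21/2)
g(935)/u(f, 590) = 21/(2*(155/9)) = (21/2)*(9/155) = 189/310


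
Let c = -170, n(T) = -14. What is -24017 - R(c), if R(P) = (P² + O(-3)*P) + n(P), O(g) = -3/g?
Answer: -52733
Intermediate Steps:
R(P) = -14 + P + P² (R(P) = (P² + (-3/(-3))*P) - 14 = (P² + (-3*(-⅓))*P) - 14 = (P² + 1*P) - 14 = (P² + P) - 14 = (P + P²) - 14 = -14 + P + P²)
-24017 - R(c) = -24017 - (-14 - 170 + (-170)²) = -24017 - (-14 - 170 + 28900) = -24017 - 1*28716 = -24017 - 28716 = -52733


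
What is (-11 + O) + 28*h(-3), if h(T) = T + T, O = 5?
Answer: -174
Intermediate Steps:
h(T) = 2*T
(-11 + O) + 28*h(-3) = (-11 + 5) + 28*(2*(-3)) = -6 + 28*(-6) = -6 - 168 = -174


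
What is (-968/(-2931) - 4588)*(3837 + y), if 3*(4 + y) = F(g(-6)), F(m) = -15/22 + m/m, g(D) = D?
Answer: -1700876341550/96723 ≈ -1.7585e+7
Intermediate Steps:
F(m) = 7/22 (F(m) = -15*1/22 + 1 = -15/22 + 1 = 7/22)
y = -257/66 (y = -4 + (⅓)*(7/22) = -4 + 7/66 = -257/66 ≈ -3.8939)
(-968/(-2931) - 4588)*(3837 + y) = (-968/(-2931) - 4588)*(3837 - 257/66) = (-968*(-1/2931) - 4588)*(252985/66) = (968/2931 - 4588)*(252985/66) = -13446460/2931*252985/66 = -1700876341550/96723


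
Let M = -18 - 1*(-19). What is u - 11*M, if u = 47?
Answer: 36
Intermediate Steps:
M = 1 (M = -18 + 19 = 1)
u - 11*M = 47 - 11*1 = 47 - 11 = 36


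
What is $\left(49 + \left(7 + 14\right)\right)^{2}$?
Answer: $4900$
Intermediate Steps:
$\left(49 + \left(7 + 14\right)\right)^{2} = \left(49 + 21\right)^{2} = 70^{2} = 4900$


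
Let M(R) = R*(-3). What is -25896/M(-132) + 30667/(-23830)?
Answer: -52437151/786390 ≈ -66.681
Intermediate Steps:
M(R) = -3*R
-25896/M(-132) + 30667/(-23830) = -25896/((-3*(-132))) + 30667/(-23830) = -25896/396 + 30667*(-1/23830) = -25896*1/396 - 30667/23830 = -2158/33 - 30667/23830 = -52437151/786390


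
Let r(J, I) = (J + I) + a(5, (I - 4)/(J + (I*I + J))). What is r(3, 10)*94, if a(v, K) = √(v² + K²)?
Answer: 1222 + 94*√70234/53 ≈ 1692.0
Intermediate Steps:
a(v, K) = √(K² + v²)
r(J, I) = I + J + √(25 + (-4 + I)²/(I² + 2*J)²) (r(J, I) = (J + I) + √(((I - 4)/(J + (I*I + J)))² + 5²) = (I + J) + √(((-4 + I)/(J + (I² + J)))² + 25) = (I + J) + √(((-4 + I)/(J + (J + I²)))² + 25) = (I + J) + √(((-4 + I)/(I² + 2*J))² + 25) = (I + J) + √((-4 + I)²/(I² + 2*J)² + 25) = (I + J) + √(25 + (-4 + I)²/(I² + 2*J)²) = I + J + √(25 + (-4 + I)²/(I² + 2*J)²))
r(3, 10)*94 = (10 + 3 + √(25 + (-4 + 10)²/(10² + 2*3)²))*94 = (10 + 3 + √(25 + 6²/(100 + 6)²))*94 = (10 + 3 + √(25 + 36/106²))*94 = (10 + 3 + √(25 + 36*(1/11236)))*94 = (10 + 3 + √(25 + 9/2809))*94 = (10 + 3 + √(70234/2809))*94 = (10 + 3 + √70234/53)*94 = (13 + √70234/53)*94 = 1222 + 94*√70234/53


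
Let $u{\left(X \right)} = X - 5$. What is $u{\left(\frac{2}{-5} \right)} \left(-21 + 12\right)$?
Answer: $\frac{243}{5} \approx 48.6$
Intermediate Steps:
$u{\left(X \right)} = -5 + X$ ($u{\left(X \right)} = X - 5 = -5 + X$)
$u{\left(\frac{2}{-5} \right)} \left(-21 + 12\right) = \left(-5 + \frac{2}{-5}\right) \left(-21 + 12\right) = \left(-5 + 2 \left(- \frac{1}{5}\right)\right) \left(-9\right) = \left(-5 - \frac{2}{5}\right) \left(-9\right) = \left(- \frac{27}{5}\right) \left(-9\right) = \frac{243}{5}$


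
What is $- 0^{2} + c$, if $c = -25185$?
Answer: $-25185$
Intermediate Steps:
$- 0^{2} + c = - 0^{2} - 25185 = \left(-1\right) 0 - 25185 = 0 - 25185 = -25185$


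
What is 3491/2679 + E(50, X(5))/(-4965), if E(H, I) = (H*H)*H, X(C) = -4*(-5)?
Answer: -7056493/295583 ≈ -23.873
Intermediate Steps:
X(C) = 20
E(H, I) = H³ (E(H, I) = H²*H = H³)
3491/2679 + E(50, X(5))/(-4965) = 3491/2679 + 50³/(-4965) = 3491*(1/2679) + 125000*(-1/4965) = 3491/2679 - 25000/993 = -7056493/295583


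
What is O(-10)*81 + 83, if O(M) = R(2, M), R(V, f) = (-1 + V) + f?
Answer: -646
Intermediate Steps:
R(V, f) = -1 + V + f
O(M) = 1 + M (O(M) = -1 + 2 + M = 1 + M)
O(-10)*81 + 83 = (1 - 10)*81 + 83 = -9*81 + 83 = -729 + 83 = -646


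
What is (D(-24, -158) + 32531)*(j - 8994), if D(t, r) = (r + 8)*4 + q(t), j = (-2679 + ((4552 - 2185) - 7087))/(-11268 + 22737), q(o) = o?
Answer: -3291512878595/11469 ≈ -2.8699e+8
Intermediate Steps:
j = -7399/11469 (j = (-2679 + (2367 - 7087))/11469 = (-2679 - 4720)*(1/11469) = -7399*1/11469 = -7399/11469 ≈ -0.64513)
D(t, r) = 32 + t + 4*r (D(t, r) = (r + 8)*4 + t = (8 + r)*4 + t = (32 + 4*r) + t = 32 + t + 4*r)
(D(-24, -158) + 32531)*(j - 8994) = ((32 - 24 + 4*(-158)) + 32531)*(-7399/11469 - 8994) = ((32 - 24 - 632) + 32531)*(-103159585/11469) = (-624 + 32531)*(-103159585/11469) = 31907*(-103159585/11469) = -3291512878595/11469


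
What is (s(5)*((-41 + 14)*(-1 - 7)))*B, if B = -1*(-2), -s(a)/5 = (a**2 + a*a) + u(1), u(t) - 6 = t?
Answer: -123120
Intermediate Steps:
u(t) = 6 + t
s(a) = -35 - 10*a**2 (s(a) = -5*((a**2 + a*a) + (6 + 1)) = -5*((a**2 + a**2) + 7) = -5*(2*a**2 + 7) = -5*(7 + 2*a**2) = -35 - 10*a**2)
B = 2
(s(5)*((-41 + 14)*(-1 - 7)))*B = ((-35 - 10*5**2)*((-41 + 14)*(-1 - 7)))*2 = ((-35 - 10*25)*(-27*(-8)))*2 = ((-35 - 250)*216)*2 = -285*216*2 = -61560*2 = -123120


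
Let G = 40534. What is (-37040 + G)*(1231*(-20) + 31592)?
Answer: 24360168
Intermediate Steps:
(-37040 + G)*(1231*(-20) + 31592) = (-37040 + 40534)*(1231*(-20) + 31592) = 3494*(-24620 + 31592) = 3494*6972 = 24360168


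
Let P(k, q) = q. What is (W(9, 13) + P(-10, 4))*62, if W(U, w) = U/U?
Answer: 310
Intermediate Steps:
W(U, w) = 1
(W(9, 13) + P(-10, 4))*62 = (1 + 4)*62 = 5*62 = 310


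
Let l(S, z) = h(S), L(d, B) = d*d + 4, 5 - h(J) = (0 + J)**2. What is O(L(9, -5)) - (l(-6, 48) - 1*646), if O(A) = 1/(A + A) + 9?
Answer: 116621/170 ≈ 686.01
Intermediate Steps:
h(J) = 5 - J**2 (h(J) = 5 - (0 + J)**2 = 5 - J**2)
L(d, B) = 4 + d**2 (L(d, B) = d**2 + 4 = 4 + d**2)
l(S, z) = 5 - S**2
O(A) = 9 + 1/(2*A) (O(A) = 1/(2*A) + 9 = 9 + 1/(2*A))
O(L(9, -5)) - (l(-6, 48) - 1*646) = (9 + 1/(2*(4 + 9**2))) - ((5 - 1*(-6)**2) - 1*646) = (9 + 1/(2*(4 + 81))) - ((5 - 1*36) - 646) = (9 + (1/2)/85) - ((5 - 36) - 646) = (9 + (1/2)*(1/85)) - (-31 - 646) = (9 + 1/170) - 1*(-677) = 1531/170 + 677 = 116621/170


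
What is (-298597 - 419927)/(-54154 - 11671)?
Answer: 718524/65825 ≈ 10.916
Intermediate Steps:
(-298597 - 419927)/(-54154 - 11671) = -718524/(-65825) = -718524*(-1/65825) = 718524/65825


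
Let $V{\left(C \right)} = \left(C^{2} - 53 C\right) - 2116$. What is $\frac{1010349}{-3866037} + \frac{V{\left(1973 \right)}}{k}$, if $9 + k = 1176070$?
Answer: $\frac{4482918044113}{1515565113419} \approx 2.9579$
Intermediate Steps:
$k = 1176061$ ($k = -9 + 1176070 = 1176061$)
$V{\left(C \right)} = -2116 + C^{2} - 53 C$
$\frac{1010349}{-3866037} + \frac{V{\left(1973 \right)}}{k} = \frac{1010349}{-3866037} + \frac{-2116 + 1973^{2} - 104569}{1176061} = 1010349 \left(- \frac{1}{3866037}\right) + \left(-2116 + 3892729 - 104569\right) \frac{1}{1176061} = - \frac{336783}{1288679} + 3786044 \cdot \frac{1}{1176061} = - \frac{336783}{1288679} + \frac{3786044}{1176061} = \frac{4482918044113}{1515565113419}$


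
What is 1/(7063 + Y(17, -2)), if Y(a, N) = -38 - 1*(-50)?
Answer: 1/7075 ≈ 0.00014134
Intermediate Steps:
Y(a, N) = 12 (Y(a, N) = -38 + 50 = 12)
1/(7063 + Y(17, -2)) = 1/(7063 + 12) = 1/7075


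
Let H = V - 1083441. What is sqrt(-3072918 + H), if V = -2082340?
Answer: I*sqrt(6238699) ≈ 2497.7*I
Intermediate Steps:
H = -3165781 (H = -2082340 - 1083441 = -3165781)
sqrt(-3072918 + H) = sqrt(-3072918 - 3165781) = sqrt(-6238699) = I*sqrt(6238699)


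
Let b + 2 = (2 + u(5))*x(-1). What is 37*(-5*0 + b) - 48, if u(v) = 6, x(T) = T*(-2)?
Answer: 470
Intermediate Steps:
x(T) = -2*T
b = 14 (b = -2 + (2 + 6)*(-2*(-1)) = -2 + 8*2 = -2 + 16 = 14)
37*(-5*0 + b) - 48 = 37*(-5*0 + 14) - 48 = 37*(0 + 14) - 48 = 37*14 - 48 = 518 - 48 = 470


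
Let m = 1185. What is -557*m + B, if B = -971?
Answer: -661016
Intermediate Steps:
-557*m + B = -557*1185 - 971 = -660045 - 971 = -661016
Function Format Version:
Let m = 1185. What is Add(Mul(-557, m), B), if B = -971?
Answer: -661016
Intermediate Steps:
Add(Mul(-557, m), B) = Add(Mul(-557, 1185), -971) = Add(-660045, -971) = -661016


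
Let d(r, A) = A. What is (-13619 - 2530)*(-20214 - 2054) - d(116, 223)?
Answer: 359605709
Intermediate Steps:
(-13619 - 2530)*(-20214 - 2054) - d(116, 223) = (-13619 - 2530)*(-20214 - 2054) - 1*223 = -16149*(-22268) - 223 = 359605932 - 223 = 359605709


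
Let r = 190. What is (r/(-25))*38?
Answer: -1444/5 ≈ -288.80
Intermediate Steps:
(r/(-25))*38 = (190/(-25))*38 = -1/25*190*38 = -38/5*38 = -1444/5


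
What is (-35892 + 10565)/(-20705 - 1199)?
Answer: 25327/21904 ≈ 1.1563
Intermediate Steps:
(-35892 + 10565)/(-20705 - 1199) = -25327/(-21904) = -25327*(-1/21904) = 25327/21904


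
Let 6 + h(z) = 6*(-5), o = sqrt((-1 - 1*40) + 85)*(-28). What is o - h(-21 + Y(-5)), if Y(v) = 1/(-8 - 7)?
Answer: 36 - 56*sqrt(11) ≈ -149.73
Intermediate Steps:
Y(v) = -1/15 (Y(v) = 1/(-15) = -1/15)
o = -56*sqrt(11) (o = sqrt((-1 - 40) + 85)*(-28) = sqrt(-41 + 85)*(-28) = sqrt(44)*(-28) = (2*sqrt(11))*(-28) = -56*sqrt(11) ≈ -185.73)
h(z) = -36 (h(z) = -6 + 6*(-5) = -6 - 30 = -36)
o - h(-21 + Y(-5)) = -56*sqrt(11) - 1*(-36) = -56*sqrt(11) + 36 = 36 - 56*sqrt(11)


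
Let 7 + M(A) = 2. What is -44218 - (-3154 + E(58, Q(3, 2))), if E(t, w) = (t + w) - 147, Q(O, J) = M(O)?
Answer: -40970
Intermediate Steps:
M(A) = -5 (M(A) = -7 + 2 = -5)
Q(O, J) = -5
E(t, w) = -147 + t + w
-44218 - (-3154 + E(58, Q(3, 2))) = -44218 - (-3154 + (-147 + 58 - 5)) = -44218 - (-3154 - 94) = -44218 - 1*(-3248) = -44218 + 3248 = -40970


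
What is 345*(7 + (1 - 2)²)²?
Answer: 22080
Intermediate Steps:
345*(7 + (1 - 2)²)² = 345*(7 + (-1)²)² = 345*(7 + 1)² = 345*8² = 345*64 = 22080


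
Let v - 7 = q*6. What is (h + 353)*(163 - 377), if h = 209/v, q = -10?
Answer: -3959000/53 ≈ -74698.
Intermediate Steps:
v = -53 (v = 7 - 10*6 = 7 - 60 = -53)
h = -209/53 (h = 209/(-53) = 209*(-1/53) = -209/53 ≈ -3.9434)
(h + 353)*(163 - 377) = (-209/53 + 353)*(163 - 377) = (18500/53)*(-214) = -3959000/53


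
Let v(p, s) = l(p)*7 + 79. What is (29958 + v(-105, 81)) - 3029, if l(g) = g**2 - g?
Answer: 104918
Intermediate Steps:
v(p, s) = 79 + 7*p*(-1 + p) (v(p, s) = (p*(-1 + p))*7 + 79 = 7*p*(-1 + p) + 79 = 79 + 7*p*(-1 + p))
(29958 + v(-105, 81)) - 3029 = (29958 + (79 + 7*(-105)*(-1 - 105))) - 3029 = (29958 + (79 + 7*(-105)*(-106))) - 3029 = (29958 + (79 + 77910)) - 3029 = (29958 + 77989) - 3029 = 107947 - 3029 = 104918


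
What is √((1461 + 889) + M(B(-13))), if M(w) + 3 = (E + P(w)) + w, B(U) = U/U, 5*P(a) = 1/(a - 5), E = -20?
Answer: √232795/10 ≈ 48.249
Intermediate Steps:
P(a) = 1/(5*(-5 + a)) (P(a) = 1/(5*(a - 5)) = 1/(5*(-5 + a)))
B(U) = 1
M(w) = -23 + w + 1/(5*(-5 + w)) (M(w) = -3 + ((-20 + 1/(5*(-5 + w))) + w) = -3 + (-20 + w + 1/(5*(-5 + w))) = -23 + w + 1/(5*(-5 + w)))
√((1461 + 889) + M(B(-13))) = √((1461 + 889) + (⅕ + (-23 + 1)*(-5 + 1))/(-5 + 1)) = √(2350 + (⅕ - 22*(-4))/(-4)) = √(2350 - (⅕ + 88)/4) = √(2350 - ¼*441/5) = √(2350 - 441/20) = √(46559/20) = √232795/10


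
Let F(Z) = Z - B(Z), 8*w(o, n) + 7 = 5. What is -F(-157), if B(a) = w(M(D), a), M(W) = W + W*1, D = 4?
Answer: 627/4 ≈ 156.75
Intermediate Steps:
M(W) = 2*W (M(W) = W + W = 2*W)
w(o, n) = -1/4 (w(o, n) = -7/8 + (1/8)*5 = -7/8 + 5/8 = -1/4)
B(a) = -1/4
F(Z) = 1/4 + Z (F(Z) = Z - 1*(-1/4) = Z + 1/4 = 1/4 + Z)
-F(-157) = -(1/4 - 157) = -1*(-627/4) = 627/4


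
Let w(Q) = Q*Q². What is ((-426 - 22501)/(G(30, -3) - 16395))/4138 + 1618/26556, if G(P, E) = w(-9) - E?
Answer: 1600538983/26130623779 ≈ 0.061251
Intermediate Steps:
w(Q) = Q³
G(P, E) = -729 - E (G(P, E) = (-9)³ - E = -729 - E)
((-426 - 22501)/(G(30, -3) - 16395))/4138 + 1618/26556 = ((-426 - 22501)/((-729 - 1*(-3)) - 16395))/4138 + 1618/26556 = -22927/((-729 + 3) - 16395)*(1/4138) + 1618*(1/26556) = -22927/(-726 - 16395)*(1/4138) + 809/13278 = -22927/(-17121)*(1/4138) + 809/13278 = -22927*(-1/17121)*(1/4138) + 809/13278 = (22927/17121)*(1/4138) + 809/13278 = 22927/70846698 + 809/13278 = 1600538983/26130623779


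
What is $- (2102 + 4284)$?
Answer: $-6386$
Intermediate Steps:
$- (2102 + 4284) = \left(-1\right) 6386 = -6386$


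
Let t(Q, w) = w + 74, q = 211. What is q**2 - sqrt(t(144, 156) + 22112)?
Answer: 44521 - sqrt(22342) ≈ 44372.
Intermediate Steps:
t(Q, w) = 74 + w
q**2 - sqrt(t(144, 156) + 22112) = 211**2 - sqrt((74 + 156) + 22112) = 44521 - sqrt(230 + 22112) = 44521 - sqrt(22342)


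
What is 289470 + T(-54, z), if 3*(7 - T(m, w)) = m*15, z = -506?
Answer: 289747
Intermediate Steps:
T(m, w) = 7 - 5*m (T(m, w) = 7 - m*15/3 = 7 - 5*m)
289470 + T(-54, z) = 289470 + (7 - 5*(-54)) = 289470 + (7 + 270) = 289470 + 277 = 289747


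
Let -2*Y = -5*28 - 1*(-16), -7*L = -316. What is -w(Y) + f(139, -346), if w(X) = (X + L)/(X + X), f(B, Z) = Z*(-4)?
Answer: 600281/434 ≈ 1383.1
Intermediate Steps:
f(B, Z) = -4*Z
L = 316/7 (L = -⅐*(-316) = 316/7 ≈ 45.143)
Y = 62 (Y = -(-5*28 - 1*(-16))/2 = -(-140 + 16)/2 = -½*(-124) = 62)
w(X) = (316/7 + X)/(2*X) (w(X) = (X + 316/7)/(X + X) = (316/7 + X)/((2*X)) = (316/7 + X)*(1/(2*X)) = (316/7 + X)/(2*X))
-w(Y) + f(139, -346) = -(316 + 7*62)/(14*62) - 4*(-346) = -(316 + 434)/(14*62) + 1384 = -750/(14*62) + 1384 = -1*375/434 + 1384 = -375/434 + 1384 = 600281/434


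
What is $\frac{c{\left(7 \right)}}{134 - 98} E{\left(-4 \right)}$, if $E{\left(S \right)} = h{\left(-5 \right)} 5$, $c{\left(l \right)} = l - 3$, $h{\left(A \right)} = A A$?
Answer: $\frac{125}{9} \approx 13.889$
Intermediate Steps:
$h{\left(A \right)} = A^{2}$
$c{\left(l \right)} = -3 + l$
$E{\left(S \right)} = 125$ ($E{\left(S \right)} = \left(-5\right)^{2} \cdot 5 = 25 \cdot 5 = 125$)
$\frac{c{\left(7 \right)}}{134 - 98} E{\left(-4 \right)} = \frac{-3 + 7}{134 - 98} \cdot 125 = \frac{1}{36} \cdot 4 \cdot 125 = \frac{1}{9} \cdot 125 = \frac{125}{9}$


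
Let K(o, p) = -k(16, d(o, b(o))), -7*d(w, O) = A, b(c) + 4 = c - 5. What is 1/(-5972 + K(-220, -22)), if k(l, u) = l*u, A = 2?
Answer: -7/41772 ≈ -0.00016758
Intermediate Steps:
b(c) = -9 + c (b(c) = -4 + (c - 5) = -4 + (-5 + c) = -9 + c)
d(w, O) = -2/7 (d(w, O) = -⅐*2 = -2/7)
K(o, p) = 32/7 (K(o, p) = -16*(-2)/7 = -1*(-32/7) = 32/7)
1/(-5972 + K(-220, -22)) = 1/(-5972 + 32/7) = 1/(-41772/7) = -7/41772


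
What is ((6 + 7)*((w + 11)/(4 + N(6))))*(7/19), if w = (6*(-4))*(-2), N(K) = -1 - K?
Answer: -5369/57 ≈ -94.193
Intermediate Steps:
w = 48 (w = -24*(-2) = 48)
((6 + 7)*((w + 11)/(4 + N(6))))*(7/19) = ((6 + 7)*((48 + 11)/(4 + (-1 - 1*6))))*(7/19) = (13*(59/(4 + (-1 - 6))))*(7*(1/19)) = (13*(59/(4 - 7)))*(7/19) = (13*(59/(-3)))*(7/19) = (13*(59*(-1/3)))*(7/19) = (13*(-59/3))*(7/19) = -767/3*7/19 = -5369/57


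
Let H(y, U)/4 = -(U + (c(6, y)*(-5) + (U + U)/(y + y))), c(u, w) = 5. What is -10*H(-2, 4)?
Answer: -920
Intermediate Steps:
H(y, U) = 100 - 4*U - 4*U/y (H(y, U) = 4*(-(U + (5*(-5) + (U + U)/(y + y)))) = 4*(-(U + (-25 + (2*U)/((2*y))))) = 4*(-(U + (-25 + (2*U)*(1/(2*y))))) = 4*(-(U + (-25 + U/y))) = 4*(-(-25 + U + U/y)) = 4*(25 - U - U/y) = 100 - 4*U - 4*U/y)
-10*H(-2, 4) = -10*(100 - 4*4 - 4*4/(-2)) = -10*(100 - 16 - 4*4*(-½)) = -10*(100 - 16 + 8) = -10*92 = -920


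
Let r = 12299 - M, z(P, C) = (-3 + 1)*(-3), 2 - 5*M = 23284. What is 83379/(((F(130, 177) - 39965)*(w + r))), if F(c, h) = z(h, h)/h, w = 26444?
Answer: -24596805/511664387201 ≈ -4.8072e-5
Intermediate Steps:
M = -23282/5 (M = ⅖ - ⅕*23284 = ⅖ - 23284/5 = -23282/5 ≈ -4656.4)
z(P, C) = 6 (z(P, C) = -2*(-3) = 6)
F(c, h) = 6/h
r = 84777/5 (r = 12299 - 1*(-23282/5) = 12299 + 23282/5 = 84777/5 ≈ 16955.)
83379/(((F(130, 177) - 39965)*(w + r))) = 83379/(((6/177 - 39965)*(26444 + 84777/5))) = 83379/(((6*(1/177) - 39965)*(216997/5))) = 83379/(((2/59 - 39965)*(216997/5))) = 83379/((-2357933/59*216997/5)) = 83379/(-511664387201/295) = 83379*(-295/511664387201) = -24596805/511664387201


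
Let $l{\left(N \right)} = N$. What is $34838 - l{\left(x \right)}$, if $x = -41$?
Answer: $34879$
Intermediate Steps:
$34838 - l{\left(x \right)} = 34838 - -41 = 34838 + 41 = 34879$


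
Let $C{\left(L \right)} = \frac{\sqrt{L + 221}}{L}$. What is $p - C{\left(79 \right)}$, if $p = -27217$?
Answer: $-27217 - \frac{10 \sqrt{3}}{79} \approx -27217.0$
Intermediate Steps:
$C{\left(L \right)} = \frac{\sqrt{221 + L}}{L}$
$p - C{\left(79 \right)} = -27217 - \frac{\sqrt{221 + 79}}{79} = -27217 - \frac{\sqrt{300}}{79} = -27217 - \frac{10 \sqrt{3}}{79}$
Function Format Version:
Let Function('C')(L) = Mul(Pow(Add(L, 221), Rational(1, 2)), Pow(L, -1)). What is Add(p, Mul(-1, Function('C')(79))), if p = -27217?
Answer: Add(-27217, Mul(Rational(-10, 79), Pow(3, Rational(1, 2)))) ≈ -27217.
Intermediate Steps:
Function('C')(L) = Mul(Pow(L, -1), Pow(Add(221, L), Rational(1, 2))) (Function('C')(L) = Mul(Pow(Add(221, L), Rational(1, 2)), Pow(L, -1)) = Mul(Pow(L, -1), Pow(Add(221, L), Rational(1, 2))))
Add(p, Mul(-1, Function('C')(79))) = Add(-27217, Mul(-1, Mul(Pow(79, -1), Pow(Add(221, 79), Rational(1, 2))))) = Add(-27217, Mul(-1, Mul(Rational(1, 79), Pow(300, Rational(1, 2))))) = Add(-27217, Mul(-1, Mul(Rational(1, 79), Mul(10, Pow(3, Rational(1, 2)))))) = Add(-27217, Mul(-1, Mul(Rational(10, 79), Pow(3, Rational(1, 2))))) = Add(-27217, Mul(Rational(-10, 79), Pow(3, Rational(1, 2))))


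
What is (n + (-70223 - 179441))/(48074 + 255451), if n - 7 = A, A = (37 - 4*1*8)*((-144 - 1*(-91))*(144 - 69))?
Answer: -29948/33725 ≈ -0.88801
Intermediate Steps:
A = -19875 (A = (37 - 4*8)*((-144 + 91)*75) = (37 - 32)*(-53*75) = 5*(-3975) = -19875)
n = -19868 (n = 7 - 19875 = -19868)
(n + (-70223 - 179441))/(48074 + 255451) = (-19868 + (-70223 - 179441))/(48074 + 255451) = (-19868 - 249664)/303525 = -269532*1/303525 = -29948/33725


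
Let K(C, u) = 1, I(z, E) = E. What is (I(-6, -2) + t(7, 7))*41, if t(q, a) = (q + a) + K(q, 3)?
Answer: 533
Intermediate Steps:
t(q, a) = 1 + a + q (t(q, a) = (q + a) + 1 = (a + q) + 1 = 1 + a + q)
(I(-6, -2) + t(7, 7))*41 = (-2 + (1 + 7 + 7))*41 = (-2 + 15)*41 = 13*41 = 533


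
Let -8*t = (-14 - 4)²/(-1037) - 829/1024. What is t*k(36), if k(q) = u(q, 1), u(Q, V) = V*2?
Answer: 1191449/4247552 ≈ 0.28050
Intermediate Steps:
u(Q, V) = 2*V
k(q) = 2 (k(q) = 2*1 = 2)
t = 1191449/8495104 (t = -((-14 - 4)²/(-1037) - 829/1024)/8 = -((-18)²*(-1/1037) - 829*1/1024)/8 = -(324*(-1/1037) - 829/1024)/8 = -(-324/1037 - 829/1024)/8 = -⅛*(-1191449/1061888) = 1191449/8495104 ≈ 0.14025)
t*k(36) = (1191449/8495104)*2 = 1191449/4247552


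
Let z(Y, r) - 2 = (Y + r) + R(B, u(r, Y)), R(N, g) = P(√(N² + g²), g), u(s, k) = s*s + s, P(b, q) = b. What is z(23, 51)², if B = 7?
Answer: (76 + √7033153)² ≈ 7.4420e+6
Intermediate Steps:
u(s, k) = s + s² (u(s, k) = s² + s = s + s²)
R(N, g) = √(N² + g²)
z(Y, r) = 2 + Y + r + √(49 + r²*(1 + r)²) (z(Y, r) = 2 + ((Y + r) + √(7² + (r*(1 + r))²)) = 2 + ((Y + r) + √(49 + r²*(1 + r)²)) = 2 + (Y + r + √(49 + r²*(1 + r)²)) = 2 + Y + r + √(49 + r²*(1 + r)²))
z(23, 51)² = (2 + 23 + 51 + √(49 + 51²*(1 + 51)²))² = (2 + 23 + 51 + √(49 + 2601*52²))² = (2 + 23 + 51 + √(49 + 2601*2704))² = (2 + 23 + 51 + √(49 + 7033104))² = (2 + 23 + 51 + √7033153)² = (76 + √7033153)²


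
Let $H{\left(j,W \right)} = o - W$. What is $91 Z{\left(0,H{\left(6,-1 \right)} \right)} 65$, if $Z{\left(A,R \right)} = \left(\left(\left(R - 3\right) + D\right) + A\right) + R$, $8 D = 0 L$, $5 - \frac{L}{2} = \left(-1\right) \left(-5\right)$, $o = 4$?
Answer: $41405$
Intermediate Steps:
$L = 0$ ($L = 10 - 2 \left(\left(-1\right) \left(-5\right)\right) = 10 - 10 = 0$)
$H{\left(j,W \right)} = 4 - W$
$D = 0$ ($D = \frac{0 \cdot 0}{8} = \frac{1}{8} \cdot 0 = 0$)
$Z{\left(A,R \right)} = -3 + A + 2 R$ ($Z{\left(A,R \right)} = \left(\left(\left(R - 3\right) + 0\right) + A\right) + R = \left(\left(\left(-3 + R\right) + 0\right) + A\right) + R = \left(\left(-3 + R\right) + A\right) + R = \left(-3 + A + R\right) + R = -3 + A + 2 R$)
$91 Z{\left(0,H{\left(6,-1 \right)} \right)} 65 = 91 \left(-3 + 0 + 2 \left(4 - -1\right)\right) 65 = 91 \left(-3 + 0 + 2 \left(4 + 1\right)\right) 65 = 91 \left(-3 + 0 + 2 \cdot 5\right) 65 = 91 \left(-3 + 0 + 10\right) 65 = 91 \cdot 7 \cdot 65 = 637 \cdot 65 = 41405$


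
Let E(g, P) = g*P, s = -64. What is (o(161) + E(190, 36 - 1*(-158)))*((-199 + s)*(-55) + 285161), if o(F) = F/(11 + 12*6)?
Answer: 916718031666/83 ≈ 1.1045e+10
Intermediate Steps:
o(F) = F/83 (o(F) = F/(11 + 72) = F/83)
E(g, P) = P*g
(o(161) + E(190, 36 - 1*(-158)))*((-199 + s)*(-55) + 285161) = ((1/83)*161 + (36 - 1*(-158))*190)*((-199 - 64)*(-55) + 285161) = (161/83 + (36 + 158)*190)*(-263*(-55) + 285161) = (161/83 + 194*190)*(14465 + 285161) = (161/83 + 36860)*299626 = (3059541/83)*299626 = 916718031666/83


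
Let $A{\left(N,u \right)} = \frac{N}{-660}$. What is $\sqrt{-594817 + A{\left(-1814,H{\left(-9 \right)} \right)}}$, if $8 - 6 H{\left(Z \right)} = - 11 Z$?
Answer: $\frac{i \sqrt{64775271990}}{330} \approx 771.24 i$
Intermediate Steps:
$H{\left(Z \right)} = \frac{4}{3} + \frac{11 Z}{6}$ ($H{\left(Z \right)} = \frac{4}{3} - \frac{\left(-11\right) Z}{6} = \frac{4}{3} + \frac{11 Z}{6}$)
$A{\left(N,u \right)} = - \frac{N}{660}$ ($A{\left(N,u \right)} = N \left(- \frac{1}{660}\right) = - \frac{N}{660}$)
$\sqrt{-594817 + A{\left(-1814,H{\left(-9 \right)} \right)}} = \sqrt{-594817 - - \frac{907}{330}} = \sqrt{-594817 + \frac{907}{330}} = \sqrt{- \frac{196288703}{330}} = \frac{i \sqrt{64775271990}}{330}$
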